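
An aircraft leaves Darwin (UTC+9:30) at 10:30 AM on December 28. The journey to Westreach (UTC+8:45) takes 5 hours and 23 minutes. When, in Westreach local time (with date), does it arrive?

3:08 PM on December 28

Convert departure to UTC: 10:30 AM − 9:30 = 1:00 AM UTC on Dec 28.
Add 5 hours and 23 minutes travel time → 6:23 AM UTC.
Westreach is UTC+8:45, so local arrival = 6:23 AM + 8:45 = 3:08 PM on Dec 28.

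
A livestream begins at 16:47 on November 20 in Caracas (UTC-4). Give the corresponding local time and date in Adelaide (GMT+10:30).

In UTC: 16:47 + 4:00 = 20:47 on Nov 20.
Adelaide is UTC+10:30: 20:47 + 10:30 = 07:17 on Nov 21.

07:17 on November 21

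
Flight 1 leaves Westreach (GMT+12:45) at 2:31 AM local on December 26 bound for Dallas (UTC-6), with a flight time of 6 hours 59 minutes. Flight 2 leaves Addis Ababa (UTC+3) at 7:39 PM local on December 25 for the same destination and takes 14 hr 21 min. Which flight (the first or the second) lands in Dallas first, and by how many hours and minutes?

the first, by 10 hours 15 minutes

Flight 1 in UTC: 2:31 AM − 12:45 = 1:46 PM on Dec 25.
+6 hours 59 minutes → arrive 8:45 PM UTC on Dec 25.
Flight 2 in UTC: 7:39 PM − 3:00 = 4:39 PM on Dec 25.
+14 hours 21 minutes → arrive 7:00 AM UTC on Dec 26.
Flight 1 lands earlier by 10 hours 15 minutes.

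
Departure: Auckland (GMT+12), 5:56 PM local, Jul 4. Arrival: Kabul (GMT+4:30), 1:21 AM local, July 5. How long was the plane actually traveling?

14 hours 55 minutes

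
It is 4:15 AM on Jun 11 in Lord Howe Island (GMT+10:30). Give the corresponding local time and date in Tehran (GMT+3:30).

In UTC: 4:15 AM − 10:30 = 5:45 PM on Jun 10.
Tehran is UTC+3:30: 5:45 PM + 3:30 = 9:15 PM on Jun 10.

9:15 PM on June 10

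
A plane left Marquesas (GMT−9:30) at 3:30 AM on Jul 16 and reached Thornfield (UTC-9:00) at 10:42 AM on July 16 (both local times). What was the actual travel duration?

Thornfield is 0:30 ahead of Marquesas.
Clock-face elapsed time (ignoring zones) is 7 hours 12 minutes.
Actual elapsed = 7 hours 12 minutes − 0:30 = 6 hours 42 minutes.

6 hours 42 minutes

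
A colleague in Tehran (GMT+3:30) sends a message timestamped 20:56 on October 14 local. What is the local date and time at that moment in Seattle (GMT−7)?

10:26 on October 14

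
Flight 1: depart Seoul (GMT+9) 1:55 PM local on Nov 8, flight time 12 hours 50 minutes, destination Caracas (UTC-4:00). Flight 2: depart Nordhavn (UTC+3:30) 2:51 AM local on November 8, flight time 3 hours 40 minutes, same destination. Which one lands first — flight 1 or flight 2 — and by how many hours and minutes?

Flight 1 in UTC: 1:55 PM − 9:00 = 4:55 AM on Nov 8.
+12 hours 50 minutes → arrive 5:45 PM UTC on Nov 8.
Flight 2 in UTC: 2:51 AM − 3:30 = 11:21 PM on Nov 7.
+3 hours and 40 minutes → arrive 3:01 AM UTC on Nov 8.
Flight 2 lands earlier by 14 hours 44 minutes.

the second, by 14 hours 44 minutes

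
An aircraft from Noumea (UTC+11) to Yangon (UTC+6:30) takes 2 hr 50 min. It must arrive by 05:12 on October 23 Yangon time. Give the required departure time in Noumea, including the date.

06:52 on Oct 23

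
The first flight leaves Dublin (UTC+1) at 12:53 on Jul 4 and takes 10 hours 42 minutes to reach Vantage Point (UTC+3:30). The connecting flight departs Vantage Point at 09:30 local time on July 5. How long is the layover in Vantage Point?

7 hours 25 minutes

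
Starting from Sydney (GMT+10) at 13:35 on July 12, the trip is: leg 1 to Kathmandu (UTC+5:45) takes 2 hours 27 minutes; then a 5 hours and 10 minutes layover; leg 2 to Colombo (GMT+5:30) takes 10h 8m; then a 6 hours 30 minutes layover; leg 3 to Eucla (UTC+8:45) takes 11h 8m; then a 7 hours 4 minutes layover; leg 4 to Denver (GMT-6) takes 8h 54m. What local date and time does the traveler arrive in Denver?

Convert departure to UTC: 13:35 − 10:00 = 03:35 UTC on Jul 12.
Add 2 hours 27 minutes leg 1 → 06:02 UTC.
Add 5 hours 10 minutes layover in Kathmandu → 11:12 UTC.
Add 10 hours and 8 minutes leg 2 → 21:20 UTC.
Add 6 hours and 30 minutes layover in Colombo → 03:50 UTC (Jul 13).
Add 11 hours 8 minutes leg 3 → 14:58 UTC.
Add 7 hours and 4 minutes layover in Eucla → 22:02 UTC.
Add 8 hours and 54 minutes leg 4 → 06:56 UTC (Jul 14).
Denver is UTC−6:00, so local arrival = 06:56 − 6:00 = 00:56 on Jul 14.

00:56 on July 14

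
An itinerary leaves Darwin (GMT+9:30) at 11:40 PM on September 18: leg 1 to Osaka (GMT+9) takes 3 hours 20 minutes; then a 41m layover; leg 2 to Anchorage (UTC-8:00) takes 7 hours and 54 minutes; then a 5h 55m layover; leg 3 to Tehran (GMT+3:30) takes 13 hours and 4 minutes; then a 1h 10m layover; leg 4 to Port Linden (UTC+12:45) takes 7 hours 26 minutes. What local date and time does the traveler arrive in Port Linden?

6:25 PM on Sep 20

Convert departure to UTC: 11:40 PM − 9:30 = 2:10 PM UTC on Sep 18.
Add 3 hours 20 minutes leg 1 → 5:30 PM UTC.
Add 41 minutes layover in Osaka → 6:11 PM UTC.
Add 7 hours and 54 minutes leg 2 → 2:05 AM UTC (Sep 19).
Add 5 hours 55 minutes layover in Anchorage → 8:00 AM UTC.
Add 13 hours and 4 minutes leg 3 → 9:04 PM UTC.
Add 1 hour and 10 minutes layover in Tehran → 10:14 PM UTC.
Add 7 hours 26 minutes leg 4 → 5:40 AM UTC (Sep 20).
Port Linden is UTC+12:45, so local arrival = 5:40 AM + 12:45 = 6:25 PM on Sep 20.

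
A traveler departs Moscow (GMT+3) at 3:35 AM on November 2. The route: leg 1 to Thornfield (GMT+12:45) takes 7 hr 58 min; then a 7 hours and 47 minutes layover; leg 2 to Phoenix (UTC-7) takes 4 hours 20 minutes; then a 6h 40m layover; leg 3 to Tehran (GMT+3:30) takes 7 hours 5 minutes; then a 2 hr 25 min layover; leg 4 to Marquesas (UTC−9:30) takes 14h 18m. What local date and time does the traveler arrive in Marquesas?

5:38 PM on Nov 3

Convert departure to UTC: 3:35 AM − 3:00 = 12:35 AM UTC on Nov 2.
Add 7 hours 58 minutes leg 1 → 8:33 AM UTC.
Add 7 hours 47 minutes layover in Thornfield → 4:20 PM UTC.
Add 4 hours 20 minutes leg 2 → 8:40 PM UTC.
Add 6 hours 40 minutes layover in Phoenix → 3:20 AM UTC (Nov 3).
Add 7 hours 5 minutes leg 3 → 10:25 AM UTC.
Add 2 hours 25 minutes layover in Tehran → 12:50 PM UTC.
Add 14 hours and 18 minutes leg 4 → 3:08 AM UTC (Nov 4).
Marquesas is UTC−9:30, so local arrival = 3:08 AM − 9:30 = 5:38 PM on Nov 3.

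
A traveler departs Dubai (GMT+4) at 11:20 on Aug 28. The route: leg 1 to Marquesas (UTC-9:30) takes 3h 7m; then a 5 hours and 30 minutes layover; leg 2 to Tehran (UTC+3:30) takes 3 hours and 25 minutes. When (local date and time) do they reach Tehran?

22:52 on August 28

Convert departure to UTC: 11:20 − 4:00 = 07:20 UTC on Aug 28.
Add 3 hours 7 minutes leg 1 → 10:27 UTC.
Add 5 hours 30 minutes layover in Marquesas → 15:57 UTC.
Add 3 hours 25 minutes leg 2 → 19:22 UTC.
Tehran is UTC+3:30, so local arrival = 19:22 + 3:30 = 22:52 on Aug 28.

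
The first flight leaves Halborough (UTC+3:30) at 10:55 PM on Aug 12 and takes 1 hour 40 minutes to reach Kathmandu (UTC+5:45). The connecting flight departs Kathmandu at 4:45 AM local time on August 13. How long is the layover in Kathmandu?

1 hour 55 minutes

Convert departure to UTC: 10:55 PM − 3:30 = 7:25 PM UTC on Aug 12.
Add 1 hour and 40 minutes flight time → 9:05 PM UTC.
Kathmandu is UTC+5:45, so local arrival = 9:05 PM + 5:45 = 2:50 AM on Aug 13.
Layover = 4:45 AM − 2:50 AM = 1 hour 55 minutes.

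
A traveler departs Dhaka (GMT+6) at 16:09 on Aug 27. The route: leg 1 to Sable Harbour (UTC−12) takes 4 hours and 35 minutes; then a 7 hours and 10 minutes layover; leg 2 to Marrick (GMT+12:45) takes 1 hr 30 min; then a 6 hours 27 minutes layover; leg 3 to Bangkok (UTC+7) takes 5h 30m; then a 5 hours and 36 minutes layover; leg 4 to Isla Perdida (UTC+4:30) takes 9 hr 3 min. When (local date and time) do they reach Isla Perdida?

06:30 on August 29

Convert departure to UTC: 16:09 − 6:00 = 10:09 UTC on Aug 27.
Add 4 hours 35 minutes leg 1 → 14:44 UTC.
Add 7 hours 10 minutes layover in Sable Harbour → 21:54 UTC.
Add 1 hour 30 minutes leg 2 → 23:24 UTC.
Add 6 hours 27 minutes layover in Marrick → 05:51 UTC (Aug 28).
Add 5 hours and 30 minutes leg 3 → 11:21 UTC.
Add 5 hours 36 minutes layover in Bangkok → 16:57 UTC.
Add 9 hours 3 minutes leg 4 → 02:00 UTC (Aug 29).
Isla Perdida is UTC+4:30, so local arrival = 02:00 + 4:30 = 06:30 on Aug 29.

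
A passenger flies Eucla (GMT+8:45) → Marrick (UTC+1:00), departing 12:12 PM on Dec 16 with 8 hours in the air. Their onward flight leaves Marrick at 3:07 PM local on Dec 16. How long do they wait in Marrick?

Convert departure to UTC: 12:12 PM − 8:45 = 3:27 AM UTC on Dec 16.
Add 8 hours flight time → 11:27 AM UTC.
Marrick is UTC+1:00, so local arrival = 11:27 AM + 1:00 = 12:27 PM on Dec 16.
Layover = 3:07 PM − 12:27 PM = 2 hours 40 minutes.

2 hours 40 minutes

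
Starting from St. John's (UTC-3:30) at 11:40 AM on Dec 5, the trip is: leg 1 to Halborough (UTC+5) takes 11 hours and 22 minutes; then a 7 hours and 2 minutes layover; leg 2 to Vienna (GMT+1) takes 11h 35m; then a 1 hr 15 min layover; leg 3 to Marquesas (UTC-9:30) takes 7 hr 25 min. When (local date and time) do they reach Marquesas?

8:19 PM on December 6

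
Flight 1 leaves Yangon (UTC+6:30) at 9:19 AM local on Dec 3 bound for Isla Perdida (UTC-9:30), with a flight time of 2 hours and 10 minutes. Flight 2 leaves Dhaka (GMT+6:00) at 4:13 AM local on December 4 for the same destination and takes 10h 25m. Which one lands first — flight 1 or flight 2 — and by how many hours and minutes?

Flight 1 in UTC: 9:19 AM − 6:30 = 2:49 AM on Dec 3.
+2 hours 10 minutes → arrive 4:59 AM UTC on Dec 3.
Flight 2 in UTC: 4:13 AM − 6:00 = 10:13 PM on Dec 3.
+10 hours 25 minutes → arrive 8:38 AM UTC on Dec 4.
Flight 1 lands earlier by 27 hours 39 minutes.

the first, by 27 hours 39 minutes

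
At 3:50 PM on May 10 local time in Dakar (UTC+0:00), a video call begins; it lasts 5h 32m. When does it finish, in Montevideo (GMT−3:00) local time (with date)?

Dakar is at UTC+0, so start is already 3:50 PM UTC on May 10.
Add 5 hours 32 minutes duration → 9:22 PM UTC.
Montevideo is UTC−3:00, so local end time = 9:22 PM − 3:00 = 6:22 PM on May 10.

6:22 PM on May 10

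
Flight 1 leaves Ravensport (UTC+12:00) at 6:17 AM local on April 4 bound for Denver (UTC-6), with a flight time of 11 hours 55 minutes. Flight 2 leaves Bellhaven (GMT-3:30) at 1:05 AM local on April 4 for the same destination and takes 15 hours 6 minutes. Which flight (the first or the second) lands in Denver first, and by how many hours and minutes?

Flight 1 in UTC: 6:17 AM − 12:00 = 6:17 PM on Apr 3.
+11 hours and 55 minutes → arrive 6:12 AM UTC on Apr 4.
Flight 2 in UTC: 1:05 AM + 3:30 = 4:35 AM on Apr 4.
+15 hours 6 minutes → arrive 7:41 PM UTC on Apr 4.
Flight 1 lands earlier by 13 hours 29 minutes.

the first, by 13 hours 29 minutes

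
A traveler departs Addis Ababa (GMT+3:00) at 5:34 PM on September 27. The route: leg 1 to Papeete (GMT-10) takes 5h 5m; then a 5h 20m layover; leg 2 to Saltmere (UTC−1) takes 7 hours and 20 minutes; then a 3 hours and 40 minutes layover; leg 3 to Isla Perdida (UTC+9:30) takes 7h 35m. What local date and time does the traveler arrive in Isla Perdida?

Convert departure to UTC: 5:34 PM − 3:00 = 2:34 PM UTC on Sep 27.
Add 5 hours and 5 minutes leg 1 → 7:39 PM UTC.
Add 5 hours and 20 minutes layover in Papeete → 12:59 AM UTC (Sep 28).
Add 7 hours 20 minutes leg 2 → 8:19 AM UTC.
Add 3 hours and 40 minutes layover in Saltmere → 11:59 AM UTC.
Add 7 hours and 35 minutes leg 3 → 7:34 PM UTC.
Isla Perdida is UTC+9:30, so local arrival = 7:34 PM + 9:30 = 5:04 AM on Sep 29.

5:04 AM on September 29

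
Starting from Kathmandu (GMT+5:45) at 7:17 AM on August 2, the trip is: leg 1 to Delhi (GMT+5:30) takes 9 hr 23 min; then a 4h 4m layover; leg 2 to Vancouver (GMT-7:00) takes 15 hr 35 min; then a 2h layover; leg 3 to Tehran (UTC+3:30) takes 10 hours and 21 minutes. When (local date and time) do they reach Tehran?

Convert departure to UTC: 7:17 AM − 5:45 = 1:32 AM UTC on Aug 2.
Add 9 hours and 23 minutes leg 1 → 10:55 AM UTC.
Add 4 hours 4 minutes layover in Delhi → 2:59 PM UTC.
Add 15 hours and 35 minutes leg 2 → 6:34 AM UTC (Aug 3).
Add 2 hours layover in Vancouver → 8:34 AM UTC.
Add 10 hours and 21 minutes leg 3 → 6:55 PM UTC.
Tehran is UTC+3:30, so local arrival = 6:55 PM + 3:30 = 10:25 PM on Aug 3.

10:25 PM on August 3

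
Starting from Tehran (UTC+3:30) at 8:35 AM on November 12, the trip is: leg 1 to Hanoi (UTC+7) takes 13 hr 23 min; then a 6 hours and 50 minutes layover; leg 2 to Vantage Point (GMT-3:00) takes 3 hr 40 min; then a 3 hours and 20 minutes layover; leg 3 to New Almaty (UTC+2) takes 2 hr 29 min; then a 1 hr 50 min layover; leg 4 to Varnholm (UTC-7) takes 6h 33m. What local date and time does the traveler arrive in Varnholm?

Convert departure to UTC: 8:35 AM − 3:30 = 5:05 AM UTC on Nov 12.
Add 13 hours and 23 minutes leg 1 → 6:28 PM UTC.
Add 6 hours 50 minutes layover in Hanoi → 1:18 AM UTC (Nov 13).
Add 3 hours and 40 minutes leg 2 → 4:58 AM UTC.
Add 3 hours and 20 minutes layover in Vantage Point → 8:18 AM UTC.
Add 2 hours and 29 minutes leg 3 → 10:47 AM UTC.
Add 1 hour and 50 minutes layover in New Almaty → 12:37 PM UTC.
Add 6 hours and 33 minutes leg 4 → 7:10 PM UTC.
Varnholm is UTC−7:00, so local arrival = 7:10 PM − 7:00 = 12:10 PM on Nov 13.

12:10 PM on November 13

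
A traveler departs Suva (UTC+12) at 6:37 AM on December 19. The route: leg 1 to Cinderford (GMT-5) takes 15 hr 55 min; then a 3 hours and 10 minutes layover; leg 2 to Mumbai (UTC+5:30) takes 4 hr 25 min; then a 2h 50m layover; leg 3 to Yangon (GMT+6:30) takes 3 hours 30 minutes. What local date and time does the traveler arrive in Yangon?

Convert departure to UTC: 6:37 AM − 12:00 = 6:37 PM UTC on Dec 18.
Add 15 hours and 55 minutes leg 1 → 10:32 AM UTC (Dec 19).
Add 3 hours 10 minutes layover in Cinderford → 1:42 PM UTC.
Add 4 hours and 25 minutes leg 2 → 6:07 PM UTC.
Add 2 hours and 50 minutes layover in Mumbai → 8:57 PM UTC.
Add 3 hours 30 minutes leg 3 → 12:27 AM UTC (Dec 20).
Yangon is UTC+6:30, so local arrival = 12:27 AM + 6:30 = 6:57 AM on Dec 20.

6:57 AM on December 20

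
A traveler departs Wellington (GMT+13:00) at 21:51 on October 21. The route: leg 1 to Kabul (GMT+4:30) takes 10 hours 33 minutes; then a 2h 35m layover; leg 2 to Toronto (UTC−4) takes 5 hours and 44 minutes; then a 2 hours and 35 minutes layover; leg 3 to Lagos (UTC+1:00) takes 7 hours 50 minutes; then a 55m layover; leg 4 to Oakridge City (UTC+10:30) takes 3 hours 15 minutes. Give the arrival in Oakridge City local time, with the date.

04:48 on October 23

Convert departure to UTC: 21:51 − 13:00 = 08:51 UTC on Oct 21.
Add 10 hours 33 minutes leg 1 → 19:24 UTC.
Add 2 hours and 35 minutes layover in Kabul → 21:59 UTC.
Add 5 hours 44 minutes leg 2 → 03:43 UTC (Oct 22).
Add 2 hours and 35 minutes layover in Toronto → 06:18 UTC.
Add 7 hours and 50 minutes leg 3 → 14:08 UTC.
Add 55 minutes layover in Lagos → 15:03 UTC.
Add 3 hours 15 minutes leg 4 → 18:18 UTC.
Oakridge City is UTC+10:30, so local arrival = 18:18 + 10:30 = 04:48 on Oct 23.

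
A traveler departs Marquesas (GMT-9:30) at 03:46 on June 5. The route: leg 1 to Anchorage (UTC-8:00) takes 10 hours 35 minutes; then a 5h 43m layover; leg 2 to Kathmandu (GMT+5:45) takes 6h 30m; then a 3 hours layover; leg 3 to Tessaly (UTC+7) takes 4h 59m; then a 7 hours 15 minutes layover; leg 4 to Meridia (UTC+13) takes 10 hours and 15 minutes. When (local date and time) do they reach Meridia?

02:33 on Jun 8

Convert departure to UTC: 03:46 + 9:30 = 13:16 UTC on Jun 5.
Add 10 hours and 35 minutes leg 1 → 23:51 UTC.
Add 5 hours 43 minutes layover in Anchorage → 05:34 UTC (Jun 6).
Add 6 hours 30 minutes leg 2 → 12:04 UTC.
Add 3 hours layover in Kathmandu → 15:04 UTC.
Add 4 hours and 59 minutes leg 3 → 20:03 UTC.
Add 7 hours and 15 minutes layover in Tessaly → 03:18 UTC (Jun 7).
Add 10 hours 15 minutes leg 4 → 13:33 UTC.
Meridia is UTC+13:00, so local arrival = 13:33 + 13:00 = 02:33 on Jun 8.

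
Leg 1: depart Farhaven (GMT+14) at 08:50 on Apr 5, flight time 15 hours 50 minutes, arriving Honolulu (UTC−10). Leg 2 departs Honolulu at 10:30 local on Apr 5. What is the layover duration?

9 hours 50 minutes

Convert departure to UTC: 08:50 − 14:00 = 18:50 UTC on Apr 4.
Add 15 hours and 50 minutes flight time → 10:40 UTC (Apr 5).
Honolulu is UTC−10:00, so local arrival = 10:40 − 10:00 = 00:40 on Apr 5.
Layover = 10:30 − 00:40 = 9 hours 50 minutes.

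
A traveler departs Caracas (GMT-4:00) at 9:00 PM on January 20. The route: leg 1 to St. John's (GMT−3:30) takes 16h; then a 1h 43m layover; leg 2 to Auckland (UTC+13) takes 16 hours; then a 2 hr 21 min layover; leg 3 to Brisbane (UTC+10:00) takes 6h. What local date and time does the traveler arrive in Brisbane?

5:04 AM on January 23

Convert departure to UTC: 9:00 PM + 4:00 = 1:00 AM UTC on Jan 21.
Add 16 hours leg 1 → 5:00 PM UTC.
Add 1 hour 43 minutes layover in St. John's → 6:43 PM UTC.
Add 16 hours leg 2 → 10:43 AM UTC (Jan 22).
Add 2 hours and 21 minutes layover in Auckland → 1:04 PM UTC.
Add 6 hours leg 3 → 7:04 PM UTC.
Brisbane is UTC+10:00, so local arrival = 7:04 PM + 10:00 = 5:04 AM on Jan 23.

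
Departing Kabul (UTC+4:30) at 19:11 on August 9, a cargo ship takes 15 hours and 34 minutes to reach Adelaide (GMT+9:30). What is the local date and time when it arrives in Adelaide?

15:45 on August 10

Adelaide is 5:00 ahead of Kabul.
After 15 hours 34 minutes it is 10:45 (Aug 10) in Kabul.
Shift by the zone difference: 10:45 + 5:00 = 15:45 on Aug 10 in Adelaide.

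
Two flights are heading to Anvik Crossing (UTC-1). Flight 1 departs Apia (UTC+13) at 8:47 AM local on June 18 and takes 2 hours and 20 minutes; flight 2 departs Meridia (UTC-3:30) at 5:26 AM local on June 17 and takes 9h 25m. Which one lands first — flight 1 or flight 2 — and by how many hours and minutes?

Flight 1 in UTC: 8:47 AM − 13:00 = 7:47 PM on Jun 17.
+2 hours 20 minutes → arrive 10:07 PM UTC on Jun 17.
Flight 2 in UTC: 5:26 AM + 3:30 = 8:56 AM on Jun 17.
+9 hours and 25 minutes → arrive 6:21 PM UTC on Jun 17.
Flight 2 lands earlier by 3 hours 46 minutes.

the second, by 3 hours 46 minutes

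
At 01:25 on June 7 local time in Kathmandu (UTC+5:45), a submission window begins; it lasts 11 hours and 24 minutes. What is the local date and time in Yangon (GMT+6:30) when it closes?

13:34 on June 7

Yangon is 0:45 ahead of Kathmandu.
After 11 hours and 24 minutes it is 12:49 in Kathmandu.
Shift by the zone difference: 12:49 + 0:45 = 13:34 on Jun 7 in Yangon.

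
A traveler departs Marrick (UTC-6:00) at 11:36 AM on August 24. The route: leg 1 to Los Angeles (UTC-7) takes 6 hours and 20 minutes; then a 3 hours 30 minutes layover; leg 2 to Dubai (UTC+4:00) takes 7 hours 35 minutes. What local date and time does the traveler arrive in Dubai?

3:01 PM on Aug 25

Convert departure to UTC: 11:36 AM + 6:00 = 5:36 PM UTC on Aug 24.
Add 6 hours and 20 minutes leg 1 → 11:56 PM UTC.
Add 3 hours and 30 minutes layover in Los Angeles → 3:26 AM UTC (Aug 25).
Add 7 hours 35 minutes leg 2 → 11:01 AM UTC.
Dubai is UTC+4:00, so local arrival = 11:01 AM + 4:00 = 3:01 PM on Aug 25.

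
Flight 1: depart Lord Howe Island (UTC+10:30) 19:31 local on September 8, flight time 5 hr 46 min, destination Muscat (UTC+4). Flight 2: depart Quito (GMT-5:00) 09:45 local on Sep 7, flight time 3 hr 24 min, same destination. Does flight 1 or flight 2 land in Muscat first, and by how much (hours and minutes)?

the second, by 20 hours 38 minutes

Flight 1 in UTC: 19:31 − 10:30 = 09:01 on Sep 8.
+5 hours 46 minutes → arrive 14:47 UTC on Sep 8.
Flight 2 in UTC: 09:45 + 5:00 = 14:45 on Sep 7.
+3 hours and 24 minutes → arrive 18:09 UTC on Sep 7.
Flight 2 lands earlier by 20 hours 38 minutes.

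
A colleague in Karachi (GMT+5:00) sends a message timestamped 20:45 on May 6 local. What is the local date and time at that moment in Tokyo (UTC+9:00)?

In UTC: 20:45 − 5:00 = 15:45 on May 6.
Tokyo is UTC+9:00: 15:45 + 9:00 = 00:45 on May 7.

00:45 on May 7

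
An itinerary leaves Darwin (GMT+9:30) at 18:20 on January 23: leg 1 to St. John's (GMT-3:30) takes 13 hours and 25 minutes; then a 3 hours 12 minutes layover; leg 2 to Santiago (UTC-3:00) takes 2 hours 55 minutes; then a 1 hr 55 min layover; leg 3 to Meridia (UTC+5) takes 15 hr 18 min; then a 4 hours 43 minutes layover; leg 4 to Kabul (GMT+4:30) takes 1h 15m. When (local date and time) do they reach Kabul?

Convert departure to UTC: 18:20 − 9:30 = 08:50 UTC on Jan 23.
Add 13 hours and 25 minutes leg 1 → 22:15 UTC.
Add 3 hours 12 minutes layover in St. John's → 01:27 UTC (Jan 24).
Add 2 hours and 55 minutes leg 2 → 04:22 UTC.
Add 1 hour 55 minutes layover in Santiago → 06:17 UTC.
Add 15 hours 18 minutes leg 3 → 21:35 UTC.
Add 4 hours 43 minutes layover in Meridia → 02:18 UTC (Jan 25).
Add 1 hour and 15 minutes leg 4 → 03:33 UTC.
Kabul is UTC+4:30, so local arrival = 03:33 + 4:30 = 08:03 on Jan 25.

08:03 on Jan 25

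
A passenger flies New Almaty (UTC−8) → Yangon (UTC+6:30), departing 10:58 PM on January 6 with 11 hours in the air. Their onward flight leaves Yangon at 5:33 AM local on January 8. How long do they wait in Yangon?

5 hours 5 minutes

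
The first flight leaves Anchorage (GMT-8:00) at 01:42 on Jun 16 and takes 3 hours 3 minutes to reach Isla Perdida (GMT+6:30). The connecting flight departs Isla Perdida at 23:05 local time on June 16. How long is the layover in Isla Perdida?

Convert departure to UTC: 01:42 + 8:00 = 09:42 UTC on Jun 16.
Add 3 hours 3 minutes flight time → 12:45 UTC.
Isla Perdida is UTC+6:30, so local arrival = 12:45 + 6:30 = 19:15 on Jun 16.
Layover = 23:05 − 19:15 = 3 hours 50 minutes.

3 hours 50 minutes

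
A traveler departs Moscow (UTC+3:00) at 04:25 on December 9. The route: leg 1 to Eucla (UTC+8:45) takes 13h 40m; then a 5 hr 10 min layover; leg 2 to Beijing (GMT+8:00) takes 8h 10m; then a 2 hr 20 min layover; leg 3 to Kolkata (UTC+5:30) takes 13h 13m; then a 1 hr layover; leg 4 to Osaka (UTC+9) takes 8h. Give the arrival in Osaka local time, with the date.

Convert departure to UTC: 04:25 − 3:00 = 01:25 UTC on Dec 9.
Add 13 hours 40 minutes leg 1 → 15:05 UTC.
Add 5 hours 10 minutes layover in Eucla → 20:15 UTC.
Add 8 hours and 10 minutes leg 2 → 04:25 UTC (Dec 10).
Add 2 hours 20 minutes layover in Beijing → 06:45 UTC.
Add 13 hours 13 minutes leg 3 → 19:58 UTC.
Add 1 hour layover in Kolkata → 20:58 UTC.
Add 8 hours leg 4 → 04:58 UTC (Dec 11).
Osaka is UTC+9:00, so local arrival = 04:58 + 9:00 = 13:58 on Dec 11.

13:58 on December 11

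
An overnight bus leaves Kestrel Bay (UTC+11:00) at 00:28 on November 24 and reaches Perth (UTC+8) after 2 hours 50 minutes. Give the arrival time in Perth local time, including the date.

00:18 on November 24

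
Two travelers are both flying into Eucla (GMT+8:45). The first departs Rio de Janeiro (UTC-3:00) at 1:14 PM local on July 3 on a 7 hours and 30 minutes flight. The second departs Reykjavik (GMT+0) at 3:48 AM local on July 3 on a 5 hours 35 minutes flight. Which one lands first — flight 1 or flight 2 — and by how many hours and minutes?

the second, by 14 hours 21 minutes

Flight 1 in UTC: 1:14 PM + 3:00 = 4:14 PM on Jul 3.
+7 hours 30 minutes → arrive 11:44 PM UTC on Jul 3.
Flight 2 departs at 3:48 AM UTC (Jul 3).
+5 hours 35 minutes → arrive 9:23 AM UTC on Jul 3.
Flight 2 lands earlier by 14 hours 21 minutes.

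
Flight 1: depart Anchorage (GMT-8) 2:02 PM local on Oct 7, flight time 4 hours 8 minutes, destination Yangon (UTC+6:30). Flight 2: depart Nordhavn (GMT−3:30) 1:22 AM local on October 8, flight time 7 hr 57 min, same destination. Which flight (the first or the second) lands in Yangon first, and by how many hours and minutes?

the first, by 10 hours 39 minutes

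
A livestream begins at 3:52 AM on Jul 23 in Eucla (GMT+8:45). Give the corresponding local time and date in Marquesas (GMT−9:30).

9:37 AM on July 22

In UTC: 3:52 AM − 8:45 = 7:07 PM on Jul 22.
Marquesas is UTC−9:30: 7:07 PM − 9:30 = 9:37 AM on Jul 22.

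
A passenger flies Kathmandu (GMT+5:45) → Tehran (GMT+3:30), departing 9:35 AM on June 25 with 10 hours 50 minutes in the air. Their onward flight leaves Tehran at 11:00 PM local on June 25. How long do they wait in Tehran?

4 hours 50 minutes

Convert departure to UTC: 9:35 AM − 5:45 = 3:50 AM UTC on Jun 25.
Add 10 hours 50 minutes flight time → 2:40 PM UTC.
Tehran is UTC+3:30, so local arrival = 2:40 PM + 3:30 = 6:10 PM on Jun 25.
Layover = 11:00 PM − 6:10 PM = 4 hours 50 minutes.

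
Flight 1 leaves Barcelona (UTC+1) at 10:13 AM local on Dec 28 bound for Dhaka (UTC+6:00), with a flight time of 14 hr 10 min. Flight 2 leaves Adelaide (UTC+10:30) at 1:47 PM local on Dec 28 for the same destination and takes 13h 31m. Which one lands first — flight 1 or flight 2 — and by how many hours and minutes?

Flight 1 in UTC: 10:13 AM − 1:00 = 9:13 AM on Dec 28.
+14 hours and 10 minutes → arrive 11:23 PM UTC on Dec 28.
Flight 2 in UTC: 1:47 PM − 10:30 = 3:17 AM on Dec 28.
+13 hours 31 minutes → arrive 4:48 PM UTC on Dec 28.
Flight 2 lands earlier by 6 hours 35 minutes.

the second, by 6 hours 35 minutes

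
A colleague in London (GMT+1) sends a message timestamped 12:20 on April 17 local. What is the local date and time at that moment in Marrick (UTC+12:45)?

00:05 on Apr 18

In UTC: 12:20 − 1:00 = 11:20 on Apr 17.
Marrick is UTC+12:45: 11:20 + 12:45 = 00:05 on Apr 18.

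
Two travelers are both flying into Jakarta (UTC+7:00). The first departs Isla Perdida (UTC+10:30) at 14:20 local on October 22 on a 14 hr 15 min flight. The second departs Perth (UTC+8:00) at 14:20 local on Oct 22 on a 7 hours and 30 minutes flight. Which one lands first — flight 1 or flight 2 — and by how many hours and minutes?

Flight 1 in UTC: 14:20 − 10:30 = 03:50 on Oct 22.
+14 hours 15 minutes → arrive 18:05 UTC on Oct 22.
Flight 2 in UTC: 14:20 − 8:00 = 06:20 on Oct 22.
+7 hours 30 minutes → arrive 13:50 UTC on Oct 22.
Flight 2 lands earlier by 4 hours 15 minutes.

the second, by 4 hours 15 minutes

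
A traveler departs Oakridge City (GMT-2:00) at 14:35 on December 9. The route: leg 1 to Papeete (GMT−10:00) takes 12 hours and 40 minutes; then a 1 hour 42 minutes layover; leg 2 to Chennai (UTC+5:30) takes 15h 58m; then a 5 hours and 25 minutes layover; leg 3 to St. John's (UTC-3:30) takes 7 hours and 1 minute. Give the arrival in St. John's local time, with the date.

07:51 on December 11

Convert departure to UTC: 14:35 + 2:00 = 16:35 UTC on Dec 9.
Add 12 hours and 40 minutes leg 1 → 05:15 UTC (Dec 10).
Add 1 hour 42 minutes layover in Papeete → 06:57 UTC.
Add 15 hours and 58 minutes leg 2 → 22:55 UTC.
Add 5 hours and 25 minutes layover in Chennai → 04:20 UTC (Dec 11).
Add 7 hours 1 minute leg 3 → 11:21 UTC.
St. John's is UTC−3:30, so local arrival = 11:21 − 3:30 = 07:51 on Dec 11.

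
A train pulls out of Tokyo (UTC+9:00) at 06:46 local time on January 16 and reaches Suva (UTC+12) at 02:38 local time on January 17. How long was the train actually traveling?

Departure in UTC: 06:46 − 9:00 = 21:46 on Jan 15.
Arrival in UTC: 02:38 − 12:00 = 14:38 on Jan 16.
Elapsed = 14:38 − 21:46 (+1 day) = 16 hours 52 minutes.

16 hours 52 minutes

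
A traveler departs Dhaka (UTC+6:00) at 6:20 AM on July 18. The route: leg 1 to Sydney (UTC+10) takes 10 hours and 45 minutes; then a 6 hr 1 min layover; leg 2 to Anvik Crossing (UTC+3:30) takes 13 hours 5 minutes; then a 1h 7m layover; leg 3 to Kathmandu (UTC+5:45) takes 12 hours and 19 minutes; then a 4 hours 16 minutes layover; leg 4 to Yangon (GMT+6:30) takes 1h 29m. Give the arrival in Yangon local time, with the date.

Convert departure to UTC: 6:20 AM − 6:00 = 12:20 AM UTC on Jul 18.
Add 10 hours 45 minutes leg 1 → 11:05 AM UTC.
Add 6 hours and 1 minute layover in Sydney → 5:06 PM UTC.
Add 13 hours 5 minutes leg 2 → 6:11 AM UTC (Jul 19).
Add 1 hour 7 minutes layover in Anvik Crossing → 7:18 AM UTC.
Add 12 hours 19 minutes leg 3 → 7:37 PM UTC.
Add 4 hours 16 minutes layover in Kathmandu → 11:53 PM UTC.
Add 1 hour and 29 minutes leg 4 → 1:22 AM UTC (Jul 20).
Yangon is UTC+6:30, so local arrival = 1:22 AM + 6:30 = 7:52 AM on Jul 20.

7:52 AM on Jul 20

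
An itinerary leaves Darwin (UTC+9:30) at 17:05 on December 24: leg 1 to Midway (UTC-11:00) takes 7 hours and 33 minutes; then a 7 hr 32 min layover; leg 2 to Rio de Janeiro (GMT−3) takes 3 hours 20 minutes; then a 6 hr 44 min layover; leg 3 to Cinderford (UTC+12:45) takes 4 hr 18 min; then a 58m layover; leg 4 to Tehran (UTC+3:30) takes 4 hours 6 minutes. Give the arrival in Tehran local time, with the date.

Convert departure to UTC: 17:05 − 9:30 = 07:35 UTC on Dec 24.
Add 7 hours 33 minutes leg 1 → 15:08 UTC.
Add 7 hours 32 minutes layover in Midway → 22:40 UTC.
Add 3 hours and 20 minutes leg 2 → 02:00 UTC (Dec 25).
Add 6 hours and 44 minutes layover in Rio de Janeiro → 08:44 UTC.
Add 4 hours and 18 minutes leg 3 → 13:02 UTC.
Add 58 minutes layover in Cinderford → 14:00 UTC.
Add 4 hours 6 minutes leg 4 → 18:06 UTC.
Tehran is UTC+3:30, so local arrival = 18:06 + 3:30 = 21:36 on Dec 25.

21:36 on December 25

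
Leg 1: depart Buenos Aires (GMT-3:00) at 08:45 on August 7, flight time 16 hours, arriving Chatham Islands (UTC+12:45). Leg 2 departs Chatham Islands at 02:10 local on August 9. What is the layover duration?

Convert departure to UTC: 08:45 + 3:00 = 11:45 UTC on Aug 7.
Add 16 hours flight time → 03:45 UTC (Aug 8).
Chatham Islands is UTC+12:45, so local arrival = 03:45 + 12:45 = 16:30 on Aug 8.
Layover = 02:10 − 16:30 (+1 day) = 9 hours 40 minutes.

9 hours 40 minutes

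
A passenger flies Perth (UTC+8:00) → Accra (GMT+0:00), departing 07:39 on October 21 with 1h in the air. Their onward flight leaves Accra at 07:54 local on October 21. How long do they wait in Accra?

7 hours 15 minutes

Convert departure to UTC: 07:39 − 8:00 = 23:39 UTC on Oct 20.
Add 1 hour flight time → 00:39 UTC (Oct 21).
Accra is UTC+0, so local arrival is the same: 00:39 on Oct 21.
Layover = 07:54 − 00:39 = 7 hours 15 minutes.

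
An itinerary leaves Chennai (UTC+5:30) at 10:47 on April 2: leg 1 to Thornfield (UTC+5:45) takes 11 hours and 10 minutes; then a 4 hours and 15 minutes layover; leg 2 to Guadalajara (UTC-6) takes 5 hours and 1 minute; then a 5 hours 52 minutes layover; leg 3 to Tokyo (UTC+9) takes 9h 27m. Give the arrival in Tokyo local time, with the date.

02:02 on April 4

Convert departure to UTC: 10:47 − 5:30 = 05:17 UTC on Apr 2.
Add 11 hours 10 minutes leg 1 → 16:27 UTC.
Add 4 hours 15 minutes layover in Thornfield → 20:42 UTC.
Add 5 hours and 1 minute leg 2 → 01:43 UTC (Apr 3).
Add 5 hours and 52 minutes layover in Guadalajara → 07:35 UTC.
Add 9 hours and 27 minutes leg 3 → 17:02 UTC.
Tokyo is UTC+9:00, so local arrival = 17:02 + 9:00 = 02:02 on Apr 4.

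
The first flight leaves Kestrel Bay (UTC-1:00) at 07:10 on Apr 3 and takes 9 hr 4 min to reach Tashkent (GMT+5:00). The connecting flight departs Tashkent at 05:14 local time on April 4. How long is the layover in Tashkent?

7 hours

Convert departure to UTC: 07:10 + 1:00 = 08:10 UTC on Apr 3.
Add 9 hours and 4 minutes flight time → 17:14 UTC.
Tashkent is UTC+5:00, so local arrival = 17:14 + 5:00 = 22:14 on Apr 3.
Layover = 05:14 − 22:14 (+1 day) = 7 hours.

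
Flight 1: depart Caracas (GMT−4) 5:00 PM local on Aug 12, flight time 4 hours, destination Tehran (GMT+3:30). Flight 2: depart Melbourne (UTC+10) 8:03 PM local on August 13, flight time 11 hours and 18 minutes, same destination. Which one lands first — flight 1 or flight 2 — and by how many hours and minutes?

the first, by 20 hours 21 minutes

Flight 1 in UTC: 5:00 PM + 4:00 = 9:00 PM on Aug 12.
+4 hours → arrive 1:00 AM UTC on Aug 13.
Flight 2 in UTC: 8:03 PM − 10:00 = 10:03 AM on Aug 13.
+11 hours and 18 minutes → arrive 9:21 PM UTC on Aug 13.
Flight 1 lands earlier by 20 hours 21 minutes.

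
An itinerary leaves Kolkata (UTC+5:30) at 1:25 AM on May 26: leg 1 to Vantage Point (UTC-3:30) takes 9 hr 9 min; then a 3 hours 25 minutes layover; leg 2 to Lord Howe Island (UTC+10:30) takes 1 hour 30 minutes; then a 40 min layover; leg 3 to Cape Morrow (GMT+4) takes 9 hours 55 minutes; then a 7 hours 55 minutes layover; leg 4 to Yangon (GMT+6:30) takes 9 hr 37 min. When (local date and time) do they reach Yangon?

Convert departure to UTC: 1:25 AM − 5:30 = 7:55 PM UTC on May 25.
Add 9 hours 9 minutes leg 1 → 5:04 AM UTC (May 26).
Add 3 hours 25 minutes layover in Vantage Point → 8:29 AM UTC.
Add 1 hour and 30 minutes leg 2 → 9:59 AM UTC.
Add 40 minutes layover in Lord Howe Island → 10:39 AM UTC.
Add 9 hours and 55 minutes leg 3 → 8:34 PM UTC.
Add 7 hours and 55 minutes layover in Cape Morrow → 4:29 AM UTC (May 27).
Add 9 hours and 37 minutes leg 4 → 2:06 PM UTC.
Yangon is UTC+6:30, so local arrival = 2:06 PM + 6:30 = 8:36 PM on May 27.

8:36 PM on May 27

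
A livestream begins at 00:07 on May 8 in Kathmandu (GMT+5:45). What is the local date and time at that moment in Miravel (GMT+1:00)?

19:22 on May 7

Miravel is 4:45 behind Kathmandu.
Shift by the zone difference: 00:07 − 4:45 = 19:22 on May 7 in Miravel.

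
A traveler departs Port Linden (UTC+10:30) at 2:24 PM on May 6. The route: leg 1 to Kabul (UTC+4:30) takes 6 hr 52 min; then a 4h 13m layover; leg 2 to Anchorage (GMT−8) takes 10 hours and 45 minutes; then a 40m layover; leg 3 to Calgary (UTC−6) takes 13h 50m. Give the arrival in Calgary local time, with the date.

Convert departure to UTC: 2:24 PM − 10:30 = 3:54 AM UTC on May 6.
Add 6 hours and 52 minutes leg 1 → 10:46 AM UTC.
Add 4 hours and 13 minutes layover in Kabul → 2:59 PM UTC.
Add 10 hours 45 minutes leg 2 → 1:44 AM UTC (May 7).
Add 40 minutes layover in Anchorage → 2:24 AM UTC.
Add 13 hours 50 minutes leg 3 → 4:14 PM UTC.
Calgary is UTC−6:00, so local arrival = 4:14 PM − 6:00 = 10:14 AM on May 7.

10:14 AM on May 7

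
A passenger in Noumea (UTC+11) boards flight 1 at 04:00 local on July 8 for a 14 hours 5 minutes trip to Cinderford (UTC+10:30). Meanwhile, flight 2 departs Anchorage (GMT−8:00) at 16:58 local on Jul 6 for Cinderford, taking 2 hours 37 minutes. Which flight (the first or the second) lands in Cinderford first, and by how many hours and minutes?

Flight 1 in UTC: 04:00 − 11:00 = 17:00 on Jul 7.
+14 hours 5 minutes → arrive 07:05 UTC on Jul 8.
Flight 2 in UTC: 16:58 + 8:00 = 00:58 on Jul 7.
+2 hours and 37 minutes → arrive 03:35 UTC on Jul 7.
Flight 2 lands earlier by 27 hours 30 minutes.

the second, by 27 hours 30 minutes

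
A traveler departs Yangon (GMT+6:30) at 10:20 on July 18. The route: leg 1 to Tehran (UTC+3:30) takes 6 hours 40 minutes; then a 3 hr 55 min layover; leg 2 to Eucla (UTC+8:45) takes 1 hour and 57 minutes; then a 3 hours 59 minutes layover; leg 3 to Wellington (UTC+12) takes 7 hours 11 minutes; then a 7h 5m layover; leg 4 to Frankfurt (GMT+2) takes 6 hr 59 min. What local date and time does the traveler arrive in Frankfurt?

19:36 on July 19

Convert departure to UTC: 10:20 − 6:30 = 03:50 UTC on Jul 18.
Add 6 hours 40 minutes leg 1 → 10:30 UTC.
Add 3 hours and 55 minutes layover in Tehran → 14:25 UTC.
Add 1 hour 57 minutes leg 2 → 16:22 UTC.
Add 3 hours and 59 minutes layover in Eucla → 20:21 UTC.
Add 7 hours and 11 minutes leg 3 → 03:32 UTC (Jul 19).
Add 7 hours and 5 minutes layover in Wellington → 10:37 UTC.
Add 6 hours and 59 minutes leg 4 → 17:36 UTC.
Frankfurt is UTC+2:00, so local arrival = 17:36 + 2:00 = 19:36 on Jul 19.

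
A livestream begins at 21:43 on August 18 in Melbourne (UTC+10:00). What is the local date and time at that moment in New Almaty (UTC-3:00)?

08:43 on August 18

In UTC: 21:43 − 10:00 = 11:43 on Aug 18.
New Almaty is UTC−3:00: 11:43 − 3:00 = 08:43 on Aug 18.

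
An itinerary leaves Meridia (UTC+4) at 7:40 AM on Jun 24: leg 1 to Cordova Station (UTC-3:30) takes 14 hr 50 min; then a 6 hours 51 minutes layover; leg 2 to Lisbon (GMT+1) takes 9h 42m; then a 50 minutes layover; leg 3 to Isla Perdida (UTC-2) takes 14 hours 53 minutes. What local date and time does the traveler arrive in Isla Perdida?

Convert departure to UTC: 7:40 AM − 4:00 = 3:40 AM UTC on Jun 24.
Add 14 hours 50 minutes leg 1 → 6:30 PM UTC.
Add 6 hours and 51 minutes layover in Cordova Station → 1:21 AM UTC (Jun 25).
Add 9 hours and 42 minutes leg 2 → 11:03 AM UTC.
Add 50 minutes layover in Lisbon → 11:53 AM UTC.
Add 14 hours 53 minutes leg 3 → 2:46 AM UTC (Jun 26).
Isla Perdida is UTC−2:00, so local arrival = 2:46 AM − 2:00 = 12:46 AM on Jun 26.

12:46 AM on June 26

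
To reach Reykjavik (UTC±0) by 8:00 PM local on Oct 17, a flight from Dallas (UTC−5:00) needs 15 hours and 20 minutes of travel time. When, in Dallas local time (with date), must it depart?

11:40 PM on October 16

Target arrival is already UTC: 8:00 PM on Oct 17.
Subtract 15 hours 20 minutes → departure 4:40 AM UTC on Oct 17.
Dallas is UTC−5:00: 4:40 AM − 5:00 = 11:40 PM on Oct 16.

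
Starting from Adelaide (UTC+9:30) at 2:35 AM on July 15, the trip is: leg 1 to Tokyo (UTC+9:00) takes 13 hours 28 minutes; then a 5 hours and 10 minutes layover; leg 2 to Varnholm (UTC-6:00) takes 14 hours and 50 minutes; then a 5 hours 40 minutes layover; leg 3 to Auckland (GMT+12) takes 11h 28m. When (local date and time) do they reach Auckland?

7:41 AM on July 17

Convert departure to UTC: 2:35 AM − 9:30 = 5:05 PM UTC on Jul 14.
Add 13 hours 28 minutes leg 1 → 6:33 AM UTC (Jul 15).
Add 5 hours 10 minutes layover in Tokyo → 11:43 AM UTC.
Add 14 hours and 50 minutes leg 2 → 2:33 AM UTC (Jul 16).
Add 5 hours and 40 minutes layover in Varnholm → 8:13 AM UTC.
Add 11 hours and 28 minutes leg 3 → 7:41 PM UTC.
Auckland is UTC+12:00, so local arrival = 7:41 PM + 12:00 = 7:41 AM on Jul 17.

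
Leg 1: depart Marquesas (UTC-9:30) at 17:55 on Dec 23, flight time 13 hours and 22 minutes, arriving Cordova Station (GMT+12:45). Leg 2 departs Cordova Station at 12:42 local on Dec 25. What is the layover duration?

7 hours 10 minutes

Convert departure to UTC: 17:55 + 9:30 = 03:25 UTC on Dec 24.
Add 13 hours and 22 minutes flight time → 16:47 UTC.
Cordova Station is UTC+12:45, so local arrival = 16:47 + 12:45 = 05:32 on Dec 25.
Layover = 12:42 − 05:32 = 7 hours 10 minutes.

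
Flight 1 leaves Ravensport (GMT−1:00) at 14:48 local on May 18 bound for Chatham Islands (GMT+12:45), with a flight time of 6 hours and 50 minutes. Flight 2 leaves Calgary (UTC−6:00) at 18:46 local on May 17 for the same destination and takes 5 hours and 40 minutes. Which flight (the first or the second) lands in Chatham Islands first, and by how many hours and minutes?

Flight 1 in UTC: 14:48 + 1:00 = 15:48 on May 18.
+6 hours 50 minutes → arrive 22:38 UTC on May 18.
Flight 2 in UTC: 18:46 + 6:00 = 00:46 on May 18.
+5 hours 40 minutes → arrive 06:26 UTC on May 18.
Flight 2 lands earlier by 16 hours 12 minutes.

the second, by 16 hours 12 minutes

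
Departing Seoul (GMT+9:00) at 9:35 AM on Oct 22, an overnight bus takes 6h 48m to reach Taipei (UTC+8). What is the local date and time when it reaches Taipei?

Convert departure to UTC: 9:35 AM − 9:00 = 12:35 AM UTC on Oct 22.
Add 6 hours 48 minutes travel time → 7:23 AM UTC.
Taipei is UTC+8:00, so local arrival = 7:23 AM + 8:00 = 3:23 PM on Oct 22.

3:23 PM on Oct 22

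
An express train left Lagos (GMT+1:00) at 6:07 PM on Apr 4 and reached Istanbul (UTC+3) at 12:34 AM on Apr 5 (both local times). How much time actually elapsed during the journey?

4 hours 27 minutes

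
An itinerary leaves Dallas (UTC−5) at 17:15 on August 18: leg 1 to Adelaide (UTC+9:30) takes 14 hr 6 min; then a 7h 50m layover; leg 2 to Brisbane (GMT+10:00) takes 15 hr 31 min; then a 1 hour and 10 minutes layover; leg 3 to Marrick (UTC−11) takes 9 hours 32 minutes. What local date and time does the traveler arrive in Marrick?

11:24 on August 20

Convert departure to UTC: 17:15 + 5:00 = 22:15 UTC on Aug 18.
Add 14 hours and 6 minutes leg 1 → 12:21 UTC (Aug 19).
Add 7 hours 50 minutes layover in Adelaide → 20:11 UTC.
Add 15 hours and 31 minutes leg 2 → 11:42 UTC (Aug 20).
Add 1 hour and 10 minutes layover in Brisbane → 12:52 UTC.
Add 9 hours 32 minutes leg 3 → 22:24 UTC.
Marrick is UTC−11:00, so local arrival = 22:24 − 11:00 = 11:24 on Aug 20.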